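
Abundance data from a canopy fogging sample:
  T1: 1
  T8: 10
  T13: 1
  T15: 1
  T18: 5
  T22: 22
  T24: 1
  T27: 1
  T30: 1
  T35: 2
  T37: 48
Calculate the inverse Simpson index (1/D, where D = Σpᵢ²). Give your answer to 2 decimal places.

2.96

Total N = 1+10+1+1+5+22+1+1+1+2+48 = 93, so the proportions are 0.01075, 0.10753, 0.01075, 0.01075, 0.05376, 0.23656, 0.01075, 0.01075, 0.01075, 0.02151, 0.51613 (working shown to 5 dp, full precision carried).
D = 0.01075² + 0.10753² + 0.01075² + 0.01075² + 0.05376² + 0.23656² + 0.01075² + 0.01075² + 0.01075² + 0.02151² + 0.51613² = 0.00012 + 0.01156 + 0.00012 + 0.00012 + 0.00289 + 0.05596 + 0.00012 + 0.00012 + 0.00012 + 0.00046 + 0.26639 = 0.33796.
So 1/D = 2.9589, i.e. 2.96 to 2 decimal places.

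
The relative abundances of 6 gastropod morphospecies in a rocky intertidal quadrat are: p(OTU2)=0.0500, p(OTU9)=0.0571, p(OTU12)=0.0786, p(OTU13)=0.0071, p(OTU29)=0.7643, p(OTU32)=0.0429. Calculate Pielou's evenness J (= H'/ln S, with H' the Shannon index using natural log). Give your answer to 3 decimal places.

H' = −Σ pᵢ ln pᵢ = −((-0.14979) + (-0.16347) + (-0.19991) + (-0.03513) + (-0.20544) + (-0.13509)) = 0.88883 (working shown to 5 dp, full precision carried).
With S = 6 species, ln S = 1.79176, so J = 0.88883/1.79176 = 0.49606, i.e. 0.496 to 3 decimal places.

0.496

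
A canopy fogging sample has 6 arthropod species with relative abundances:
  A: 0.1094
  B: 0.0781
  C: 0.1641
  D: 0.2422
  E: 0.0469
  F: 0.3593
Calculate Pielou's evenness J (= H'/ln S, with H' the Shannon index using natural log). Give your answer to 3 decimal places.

0.889

H' = −Σ pᵢ ln pᵢ = −((-0.24207) + (-0.19914) + (-0.29657) + (-0.34344) + (-0.14350) + (-0.36778)) = 1.59250 (working shown to 5 dp, full precision carried).
With S = 6 species, ln S = 1.79176, so J = 1.59250/1.79176 = 0.88879, i.e. 0.889 to 3 decimal places.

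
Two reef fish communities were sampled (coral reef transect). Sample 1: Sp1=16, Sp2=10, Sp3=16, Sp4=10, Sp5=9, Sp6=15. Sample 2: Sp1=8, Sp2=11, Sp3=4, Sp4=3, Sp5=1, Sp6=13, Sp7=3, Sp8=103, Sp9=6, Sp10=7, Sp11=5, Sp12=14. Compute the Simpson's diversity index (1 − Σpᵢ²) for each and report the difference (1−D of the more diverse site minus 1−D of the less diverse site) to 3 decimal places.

Sample 1: N=76, proportions 0.2105263, 0.1315789, 0.2105263, 0.1315789, 0.1184211, 0.1973684, giving 1−D = 0.8237535 (working shown to 7 dp, full precision carried).
Sample 2: N=178, proportions 0.0449438, 0.0617978, 0.0224719, 0.0168539, 0.005618, 0.0730337, 0.0168539, 0.5786517, 0.0337079, 0.0393258, 0.0280899, 0.0786517, giving 1−D = 0.6432269.
Difference = |0.8237535 − 0.6432269| = 0.1805266, i.e. 0.181 to 3 decimal places.

0.181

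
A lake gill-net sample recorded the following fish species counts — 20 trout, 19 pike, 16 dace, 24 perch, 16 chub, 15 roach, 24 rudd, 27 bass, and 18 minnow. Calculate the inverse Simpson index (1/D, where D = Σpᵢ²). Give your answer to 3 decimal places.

Total N = 20+19+16+24+16+15+24+27+18 = 179, so the proportions are 0.1117318, 0.1061453, 0.0893855, 0.1340782, 0.0893855, 0.0837989, 0.1340782, 0.150838, 0.1005587 (working shown to 7 dp, full precision carried).
D = 0.1117318² + 0.1061453² + 0.0893855² + 0.1340782² + 0.0893855² + 0.0837989² + 0.1340782² + 0.150838² + 0.1005587² = 0.0124840 + 0.0112668 + 0.0079898 + 0.0179770 + 0.0079898 + 0.0070223 + 0.0179770 + 0.0227521 + 0.0101120 = 0.1155707.
So 1/D = 8.65271, i.e. 8.653 to 3 decimal places.

8.653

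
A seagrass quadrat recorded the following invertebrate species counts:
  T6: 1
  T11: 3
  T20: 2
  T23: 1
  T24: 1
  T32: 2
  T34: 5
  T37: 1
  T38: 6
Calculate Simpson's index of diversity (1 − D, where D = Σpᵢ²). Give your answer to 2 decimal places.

Total N = 1+3+2+1+1+2+5+1+6 = 22, so the proportions are 0.0455, 0.1364, 0.0909, 0.0455, 0.0455, 0.0909, 0.2273, 0.0455, 0.2727 (working shown to 4 dp, full precision carried).
D = 0.0455² + 0.1364² + 0.0909² + 0.0455² + 0.0455² + 0.0909² + 0.2273² + 0.0455² + 0.2727² = 0.0021 + 0.0186 + 0.0083 + 0.0021 + 0.0021 + 0.0083 + 0.0517 + 0.0021 + 0.0744 = 0.1694.
So 1 − D = 0.8306, i.e. 0.83 to 2 decimal places.

0.83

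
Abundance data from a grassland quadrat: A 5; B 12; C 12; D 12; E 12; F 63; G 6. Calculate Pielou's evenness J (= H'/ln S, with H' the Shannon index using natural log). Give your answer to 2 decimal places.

0.79

Total N = 5+12+12+12+12+63+6 = 122, so the proportions are 0.041, 0.0984, 0.0984, 0.0984, 0.0984, 0.5164, 0.0492 (working shown to 4 dp, full precision carried).
H' = −Σ pᵢ ln pᵢ = −((-0.1309) + (-0.2281) + (-0.2281) + (-0.2281) + (-0.2281) + (-0.3413) + (-0.1481)) = 1.5328.
With S = 7 species, ln S = 1.9459, so J = 1.5328/1.9459 = 0.7877, i.e. 0.79 to 2 decimal places.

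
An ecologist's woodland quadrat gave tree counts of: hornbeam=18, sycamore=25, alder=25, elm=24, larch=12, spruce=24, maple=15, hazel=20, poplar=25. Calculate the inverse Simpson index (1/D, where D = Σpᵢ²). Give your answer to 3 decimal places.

8.579

Total N = 18+25+25+24+12+24+15+20+25 = 188, so the proportions are 0.0957447, 0.1329787, 0.1329787, 0.1276596, 0.0638298, 0.1276596, 0.0797872, 0.106383, 0.1329787 (working shown to 7 dp, full precision carried).
D = 0.0957447² + 0.1329787² + 0.1329787² + 0.1276596² + 0.0638298² + 0.1276596² + 0.0797872² + 0.106383² + 0.1329787² = 0.0091670 + 0.0176833 + 0.0176833 + 0.0162970 + 0.0040742 + 0.0162970 + 0.0063660 + 0.0113173 + 0.0176833 = 0.1165686.
So 1/D = 8.57864, i.e. 8.579 to 3 decimal places.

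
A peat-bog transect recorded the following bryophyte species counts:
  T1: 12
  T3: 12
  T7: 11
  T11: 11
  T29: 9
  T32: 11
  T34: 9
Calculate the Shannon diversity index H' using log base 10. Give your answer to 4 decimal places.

0.8425

Total N = 12+12+11+11+9+11+9 = 75, so the proportions are 0.16, 0.16, 0.146667, 0.146667, 0.12, 0.146667, 0.12 (working shown to 6 dp, full precision carried).
Each pᵢ log₁₀ pᵢ term: 0.16×(-0.795880)=-0.127341, 0.16×(-0.795880)=-0.127341, 0.146667×(-0.833669)=-0.122271, 0.146667×(-0.833669)=-0.122271, 0.12×(-0.920819)=-0.110498, 0.146667×(-0.833669)=-0.122271, 0.12×(-0.920819)=-0.110498.
Sum = -0.842492, so H' = 0.8425.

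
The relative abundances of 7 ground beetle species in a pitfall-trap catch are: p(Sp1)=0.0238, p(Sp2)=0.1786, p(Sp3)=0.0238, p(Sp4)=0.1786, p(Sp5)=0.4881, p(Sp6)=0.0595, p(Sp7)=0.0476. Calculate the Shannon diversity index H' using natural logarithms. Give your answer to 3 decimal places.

Each pᵢ ln pᵢ term (working shown to 5 dp, full precision carried): 0.0238×(-3.73807)=-0.08897, 0.1786×(-1.72261)=-0.30766, 0.0238×(-3.73807)=-0.08897, 0.1786×(-1.72261)=-0.30766, 0.4881×(-0.71723)=-0.35008, 0.0595×(-2.82178)=-0.16790, 0.0476×(-3.04492)=-0.14494.
Sum = -1.45616, so H' = 1.456.

1.456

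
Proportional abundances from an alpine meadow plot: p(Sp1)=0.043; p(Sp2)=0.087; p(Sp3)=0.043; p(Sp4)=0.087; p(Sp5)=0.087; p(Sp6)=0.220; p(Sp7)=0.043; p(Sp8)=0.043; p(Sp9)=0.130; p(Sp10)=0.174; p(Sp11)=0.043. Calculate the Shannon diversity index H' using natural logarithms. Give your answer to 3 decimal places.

2.216

Each pᵢ ln pᵢ term (working shown to 5 dp, full precision carried): 0.043×(-3.14656)=-0.13530, 0.087×(-2.44185)=-0.21244, 0.043×(-3.14656)=-0.13530, 0.087×(-2.44185)=-0.21244, 0.087×(-2.44185)=-0.21244, 0.22×(-1.51413)=-0.33311, 0.043×(-3.14656)=-0.13530, 0.043×(-3.14656)=-0.13530, 0.13×(-2.04022)=-0.26523, 0.174×(-1.74870)=-0.30427, 0.043×(-3.14656)=-0.13530.
Sum = -2.21644, so H' = 2.216.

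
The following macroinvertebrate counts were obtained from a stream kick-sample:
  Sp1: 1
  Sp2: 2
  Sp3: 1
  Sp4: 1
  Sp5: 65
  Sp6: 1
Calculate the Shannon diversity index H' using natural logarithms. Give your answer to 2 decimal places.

Total N = 1+2+1+1+65+1 = 71, so the proportions are 0.0141, 0.0282, 0.0141, 0.0141, 0.9155, 0.0141 (working shown to 4 dp, full precision carried).
Each pᵢ ln pᵢ term: 0.0141×(-4.2627)=-0.0600, 0.0282×(-3.5695)=-0.1006, 0.0141×(-4.2627)=-0.0600, 0.0141×(-4.2627)=-0.0600, 0.9155×(-0.0883)=-0.0808, 0.0141×(-4.2627)=-0.0600.
Sum = -0.4215, so H' = 0.42.

0.42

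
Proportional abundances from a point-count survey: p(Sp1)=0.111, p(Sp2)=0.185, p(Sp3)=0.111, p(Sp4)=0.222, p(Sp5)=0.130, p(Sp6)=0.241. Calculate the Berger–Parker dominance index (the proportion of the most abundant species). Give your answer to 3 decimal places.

0.241

The largest proportion is 0.241, i.e. d = 0.241 to 3 decimal places.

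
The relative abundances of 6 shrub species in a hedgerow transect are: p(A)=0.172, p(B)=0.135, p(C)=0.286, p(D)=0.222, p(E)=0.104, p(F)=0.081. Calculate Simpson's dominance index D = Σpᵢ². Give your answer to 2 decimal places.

D = 0.172² + 0.135² + 0.286² + 0.222² + 0.104² + 0.081² = 0.0296 + 0.0182 + 0.0818 + 0.0493 + 0.0108 + 0.0066 = 0.1963 (working shown to 4 dp, full precision carried).
To 2 decimal places, D = 0.20.

0.20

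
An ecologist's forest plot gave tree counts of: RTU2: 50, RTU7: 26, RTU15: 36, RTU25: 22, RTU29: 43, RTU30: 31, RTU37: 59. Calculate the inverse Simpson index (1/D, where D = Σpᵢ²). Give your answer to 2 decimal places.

Total N = 50+26+36+22+43+31+59 = 267, so the proportions are 0.187266, 0.097378, 0.134831, 0.082397, 0.161049, 0.116105, 0.220974 (working shown to 6 dp, full precision carried).
D = 0.187266² + 0.097378² + 0.134831² + 0.082397² + 0.161049² + 0.116105² + 0.220974² = 0.035069 + 0.009483 + 0.018180 + 0.006789 + 0.025937 + 0.013480 + 0.048829 = 0.157766.
So 1/D = 6.3385, i.e. 6.34 to 2 decimal places.

6.34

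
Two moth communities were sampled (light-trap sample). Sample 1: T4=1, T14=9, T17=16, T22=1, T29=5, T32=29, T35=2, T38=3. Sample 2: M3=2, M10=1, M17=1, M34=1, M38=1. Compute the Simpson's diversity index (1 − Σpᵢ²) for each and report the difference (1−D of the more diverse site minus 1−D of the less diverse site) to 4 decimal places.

Sample 1: N=66, proportions 0.015152, 0.136364, 0.242424, 0.015152, 0.075758, 0.439394, 0.030303, 0.045455, giving 1−D = 0.720386 (working shown to 6 dp, full precision carried).
Sample 2: N=6, proportions 0.333333, 0.166667, 0.166667, 0.166667, 0.166667, giving 1−D = 0.777778.
Difference = |0.720386 − 0.777778| = 0.057392, i.e. 0.0574 to 4 decimal places.

0.0574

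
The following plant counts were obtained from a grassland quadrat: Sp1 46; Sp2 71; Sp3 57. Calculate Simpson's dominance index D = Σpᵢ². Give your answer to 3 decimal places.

0.344

Total N = 46+71+57 = 174, so the proportions are 0.26437, 0.40805, 0.32759 (working shown to 5 dp, full precision carried).
D = 0.26437² + 0.40805² + 0.32759² = 0.06989 + 0.16650 + 0.10731 = 0.34370.
To 3 decimal places, D = 0.344.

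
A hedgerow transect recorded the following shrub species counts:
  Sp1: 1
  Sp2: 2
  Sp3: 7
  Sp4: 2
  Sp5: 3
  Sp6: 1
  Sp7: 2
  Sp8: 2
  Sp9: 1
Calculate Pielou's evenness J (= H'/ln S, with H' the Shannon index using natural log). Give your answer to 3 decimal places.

0.899

Total N = 1+2+7+2+3+1+2+2+1 = 21, so the proportions are 0.04762, 0.09524, 0.33333, 0.09524, 0.14286, 0.04762, 0.09524, 0.09524, 0.04762 (working shown to 5 dp, full precision carried).
H' = −Σ pᵢ ln pᵢ = −((-0.14498) + (-0.22394) + (-0.36620) + (-0.22394) + (-0.27799) + (-0.14498) + (-0.22394) + (-0.22394) + (-0.14498)) = 1.97489.
With S = 9 species, ln S = 2.19722, so J = 1.97489/2.19722 = 0.89881, i.e. 0.899 to 3 decimal places.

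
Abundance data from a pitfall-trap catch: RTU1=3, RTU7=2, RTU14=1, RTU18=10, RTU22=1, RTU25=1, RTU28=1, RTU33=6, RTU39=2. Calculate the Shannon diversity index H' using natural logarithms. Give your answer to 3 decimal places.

Total N = 3+2+1+10+1+1+1+6+2 = 27, so the proportions are 0.11111, 0.07407, 0.03704, 0.37037, 0.03704, 0.03704, 0.03704, 0.22222, 0.07407 (working shown to 5 dp, full precision carried).
Each pᵢ ln pᵢ term: 0.11111×(-2.19722)=-0.24414, 0.07407×(-2.60269)=-0.19279, 0.03704×(-3.29584)=-0.12207, 0.37037×(-0.99325)=-0.36787, 0.03704×(-3.29584)=-0.12207, 0.03704×(-3.29584)=-0.12207, 0.03704×(-3.29584)=-0.12207, 0.22222×(-1.50408)=-0.33424, 0.07407×(-2.60269)=-0.19279.
Sum = -1.82010, so H' = 1.820.

1.820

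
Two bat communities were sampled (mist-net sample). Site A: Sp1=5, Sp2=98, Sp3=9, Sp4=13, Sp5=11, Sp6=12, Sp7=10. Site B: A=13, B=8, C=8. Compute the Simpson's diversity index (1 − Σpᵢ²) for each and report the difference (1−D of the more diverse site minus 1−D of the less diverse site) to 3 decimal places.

0.057

Site A: N=158, proportions 0.03165, 0.62025, 0.05696, 0.08228, 0.06962, 0.07595, 0.06329, giving 1−D = 0.58965 (working shown to 5 dp, full precision carried).
Site B: N=29, proportions 0.44828, 0.27586, 0.27586, giving 1−D = 0.64685.
Difference = |0.58965 − 0.64685| = 0.05720, i.e. 0.057 to 3 decimal places.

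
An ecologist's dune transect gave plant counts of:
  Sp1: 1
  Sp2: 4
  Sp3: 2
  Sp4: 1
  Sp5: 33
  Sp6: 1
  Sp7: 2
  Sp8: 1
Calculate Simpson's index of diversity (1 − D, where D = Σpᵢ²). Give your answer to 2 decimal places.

0.45

Total N = 1+4+2+1+33+1+2+1 = 45, so the proportions are 0.0222, 0.0889, 0.0444, 0.0222, 0.7333, 0.0222, 0.0444, 0.0222 (working shown to 4 dp, full precision carried).
D = 0.0222² + 0.0889² + 0.0444² + 0.0222² + 0.7333² + 0.0222² + 0.0444² + 0.0222² = 0.0005 + 0.0079 + 0.0020 + 0.0005 + 0.5378 + 0.0005 + 0.0020 + 0.0005 = 0.5516.
So 1 − D = 0.4484, i.e. 0.45 to 2 decimal places.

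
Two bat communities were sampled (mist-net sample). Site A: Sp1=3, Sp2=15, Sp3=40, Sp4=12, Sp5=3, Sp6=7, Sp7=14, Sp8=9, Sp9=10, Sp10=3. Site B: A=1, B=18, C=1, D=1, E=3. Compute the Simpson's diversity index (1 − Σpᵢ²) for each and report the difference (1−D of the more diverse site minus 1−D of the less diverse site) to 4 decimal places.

0.4033

Site A: N=116, proportions 0.025862, 0.12931, 0.344828, 0.103448, 0.025862, 0.060345, 0.12069, 0.077586, 0.086207, 0.025862, giving 1−D = 0.820006 (working shown to 6 dp, full precision carried).
Site B: N=24, proportions 0.041667, 0.75, 0.041667, 0.041667, 0.125, giving 1−D = 0.416667.
Difference = |0.820006 − 0.416667| = 0.403339, i.e. 0.4033 to 4 decimal places.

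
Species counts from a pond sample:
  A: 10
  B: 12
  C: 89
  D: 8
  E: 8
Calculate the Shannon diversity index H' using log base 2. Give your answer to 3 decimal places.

Total N = 10+12+89+8+8 = 127, so the proportions are 0.07874, 0.09449, 0.70079, 0.06299, 0.06299 (working shown to 5 dp, full precision carried).
Each pᵢ log₂ pᵢ term: 0.07874×(-3.66676)=-0.28872, 0.09449×(-3.40372)=-0.32161, 0.70079×(-0.51295)=-0.35947, 0.06299×(-3.98868)=-0.25126, 0.06299×(-3.98868)=-0.25126.
Sum = -1.47231, so H' = 1.472.

1.472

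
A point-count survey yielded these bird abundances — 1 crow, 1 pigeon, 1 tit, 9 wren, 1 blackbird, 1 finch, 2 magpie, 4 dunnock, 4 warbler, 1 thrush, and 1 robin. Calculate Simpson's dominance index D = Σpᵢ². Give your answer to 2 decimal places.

0.18

Total N = 1+1+1+9+1+1+2+4+4+1+1 = 26, so the proportions are 0.0385, 0.0385, 0.0385, 0.3462, 0.0385, 0.0385, 0.0769, 0.1538, 0.1538, 0.0385, 0.0385 (working shown to 4 dp, full precision carried).
D = 0.0385² + 0.0385² + 0.0385² + 0.3462² + 0.0385² + 0.0385² + 0.0769² + 0.1538² + 0.1538² + 0.0385² + 0.0385² = 0.0015 + 0.0015 + 0.0015 + 0.1198 + 0.0015 + 0.0015 + 0.0059 + 0.0237 + 0.0237 + 0.0015 + 0.0015 = 0.1834.
To 2 decimal places, D = 0.18.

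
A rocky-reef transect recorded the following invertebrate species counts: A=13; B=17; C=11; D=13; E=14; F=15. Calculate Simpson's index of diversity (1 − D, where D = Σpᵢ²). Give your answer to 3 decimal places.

Total N = 13+17+11+13+14+15 = 83, so the proportions are 0.15663, 0.20482, 0.13253, 0.15663, 0.16867, 0.18072 (working shown to 5 dp, full precision carried).
D = 0.15663² + 0.20482² + 0.13253² + 0.15663² + 0.16867² + 0.18072² = 0.02453 + 0.04195 + 0.01756 + 0.02453 + 0.02845 + 0.03266 = 0.16969.
So 1 − D = 0.83031, i.e. 0.830 to 3 decimal places.

0.830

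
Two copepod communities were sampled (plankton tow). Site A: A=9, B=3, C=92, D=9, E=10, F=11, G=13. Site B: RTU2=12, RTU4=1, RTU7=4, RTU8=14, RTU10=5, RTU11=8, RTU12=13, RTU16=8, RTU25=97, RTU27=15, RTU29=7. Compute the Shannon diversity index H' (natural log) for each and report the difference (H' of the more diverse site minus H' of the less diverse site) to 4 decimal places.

Site A: N=147, proportions 0.06122449, 0.020408163, 0.62585034, 0.06122449, 0.068027211, 0.074829932, 0.088435374, giving H' = 1.306096063 (working shown to 9 dp, full precision carried).
Site B: N=184, proportions 0.065217391, 0.005434783, 0.02173913, 0.076086957, 0.027173913, 0.043478261, 0.070652174, 0.043478261, 0.527173913, 0.081521739, 0.038043478, giving H' = 1.709704536.
Difference = |1.306096063 − 1.709704536| = 0.403608473, i.e. 0.4036 to 4 decimal places.

0.4036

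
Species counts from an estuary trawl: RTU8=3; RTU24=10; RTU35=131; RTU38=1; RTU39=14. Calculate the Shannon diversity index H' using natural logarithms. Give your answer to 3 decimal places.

0.654

Total N = 3+10+131+1+14 = 159, so the proportions are 0.01887, 0.06289, 0.8239, 0.00629, 0.08805 (working shown to 5 dp, full precision carried).
Each pᵢ ln pᵢ term: 0.01887×(-3.97029)=-0.07491, 0.06289×(-2.76632)=-0.17398, 0.8239×(-0.19371)=-0.15959, 0.00629×(-5.06890)=-0.03188, 0.08805×(-2.42985)=-0.21395.
Sum = -0.65432, so H' = 0.654.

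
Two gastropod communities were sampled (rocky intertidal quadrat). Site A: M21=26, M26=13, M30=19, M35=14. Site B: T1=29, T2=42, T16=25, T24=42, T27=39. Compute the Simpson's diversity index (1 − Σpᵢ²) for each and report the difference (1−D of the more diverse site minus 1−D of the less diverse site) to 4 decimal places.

0.0625

Site A: N=72, proportions 0.3611111, 0.1805556, 0.2638889, 0.1944444, giving 1−D = 0.7295525 (working shown to 7 dp, full precision carried).
Site B: N=177, proportions 0.1638418, 0.2372881, 0.1412429, 0.2372881, 0.220339, giving 1−D = 0.7920457.
Difference = |0.7295525 − 0.7920457| = 0.0624932, i.e. 0.0625 to 4 decimal places.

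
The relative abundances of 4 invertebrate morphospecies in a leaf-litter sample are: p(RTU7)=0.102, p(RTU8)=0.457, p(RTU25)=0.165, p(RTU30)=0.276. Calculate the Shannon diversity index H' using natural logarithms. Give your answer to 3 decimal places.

Each pᵢ ln pᵢ term (working shown to 5 dp, full precision carried): 0.102×(-2.28278)=-0.23284, 0.457×(-0.78307)=-0.35786, 0.165×(-1.80181)=-0.29730, 0.276×(-1.28735)=-0.35531.
Sum = -1.24332, so H' = 1.243.

1.243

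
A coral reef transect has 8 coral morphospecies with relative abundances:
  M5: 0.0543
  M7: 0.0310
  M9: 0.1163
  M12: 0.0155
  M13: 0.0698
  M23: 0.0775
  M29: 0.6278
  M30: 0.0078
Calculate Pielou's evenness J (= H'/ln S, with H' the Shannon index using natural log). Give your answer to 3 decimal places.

H' = −Σ pᵢ ln pᵢ = −((-0.15819) + (-0.10769) + (-0.25023) + (-0.06459) + (-0.18582) + (-0.19820) + (-0.29226) + (-0.03786)) = 1.29483 (working shown to 5 dp, full precision carried).
With S = 8 species, ln S = 2.07944, so J = 1.29483/2.07944 = 0.62268, i.e. 0.623 to 3 decimal places.

0.623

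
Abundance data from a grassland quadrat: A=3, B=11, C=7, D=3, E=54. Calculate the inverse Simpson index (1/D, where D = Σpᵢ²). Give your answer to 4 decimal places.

1.9601

Total N = 3+11+7+3+54 = 78, so the proportions are 0.0384615, 0.1410256, 0.0897436, 0.0384615, 0.6923077 (working shown to 7 dp, full precision carried).
D = 0.0384615² + 0.1410256² + 0.0897436² + 0.0384615² + 0.6923077² = 0.0014793 + 0.0198882 + 0.0080539 + 0.0014793 + 0.4792899 = 0.5101907.
So 1/D = 1.960052, i.e. 1.9601 to 4 decimal places.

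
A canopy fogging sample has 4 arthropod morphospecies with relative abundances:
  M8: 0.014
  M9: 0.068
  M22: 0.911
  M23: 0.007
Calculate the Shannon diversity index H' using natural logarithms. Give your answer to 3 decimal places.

Each pᵢ ln pᵢ term (working shown to 5 dp, full precision carried): 0.014×(-4.26870)=-0.05976, 0.068×(-2.68825)=-0.18280, 0.911×(-0.09321)=-0.08492, 0.007×(-4.96185)=-0.03473.
Sum = -0.36221, so H' = 0.362.

0.362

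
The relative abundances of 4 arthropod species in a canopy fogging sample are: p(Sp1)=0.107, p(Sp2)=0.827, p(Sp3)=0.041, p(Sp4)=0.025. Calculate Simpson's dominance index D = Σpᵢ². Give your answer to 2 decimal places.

0.70

D = 0.107² + 0.827² + 0.041² + 0.025² = 0.0114 + 0.6839 + 0.0017 + 0.0006 = 0.6977 (working shown to 4 dp, full precision carried).
To 2 decimal places, D = 0.70.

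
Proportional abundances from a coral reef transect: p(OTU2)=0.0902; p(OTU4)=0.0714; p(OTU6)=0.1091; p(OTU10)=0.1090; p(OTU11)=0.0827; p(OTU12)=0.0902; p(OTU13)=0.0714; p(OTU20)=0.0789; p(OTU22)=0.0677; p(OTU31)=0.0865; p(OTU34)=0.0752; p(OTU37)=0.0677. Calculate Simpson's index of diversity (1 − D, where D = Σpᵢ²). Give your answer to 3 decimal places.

D = 0.0902² + 0.0714² + 0.1091² + 0.109² + 0.0827² + 0.0902² + 0.0714² + 0.0789² + 0.0677² + 0.0865² + 0.0752² + 0.0677² = 0.00814 + 0.00510 + 0.01190 + 0.01188 + 0.00684 + 0.00814 + 0.00510 + 0.00623 + 0.00458 + 0.00748 + 0.00566 + 0.00458 = 0.08562 (working shown to 5 dp, full precision carried).
So 1 − D = 0.91438, i.e. 0.914 to 3 decimal places.

0.914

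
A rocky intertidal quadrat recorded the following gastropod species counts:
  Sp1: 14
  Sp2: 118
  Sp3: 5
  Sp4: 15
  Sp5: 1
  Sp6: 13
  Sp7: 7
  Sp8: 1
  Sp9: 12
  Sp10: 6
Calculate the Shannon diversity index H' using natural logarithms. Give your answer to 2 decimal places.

1.42

Total N = 14+118+5+15+1+13+7+1+12+6 = 192, so the proportions are 0.0729, 0.6146, 0.026, 0.0781, 0.0052, 0.0677, 0.0365, 0.0052, 0.0625, 0.0312 (working shown to 4 dp, full precision carried).
Each pᵢ ln pᵢ term: 0.0729×(-2.6184)=-0.1909, 0.6146×(-0.4868)=-0.2992, 0.026×(-3.6481)=-0.0950, 0.0781×(-2.5494)=-0.1992, 0.0052×(-5.2575)=-0.0274, 0.0677×(-2.6925)=-0.1823, 0.0365×(-3.3116)=-0.1207, 0.0052×(-5.2575)=-0.0274, 0.0625×(-2.7726)=-0.1733, 0.0312×(-3.4657)=-0.1083.
Sum = -1.4237, so H' = 1.42.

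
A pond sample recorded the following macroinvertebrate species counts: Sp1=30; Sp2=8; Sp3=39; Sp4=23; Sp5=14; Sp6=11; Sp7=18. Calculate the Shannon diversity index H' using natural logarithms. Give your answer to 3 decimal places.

1.823

Total N = 30+8+39+23+14+11+18 = 143, so the proportions are 0.20979, 0.05594, 0.27273, 0.16084, 0.0979, 0.07692, 0.12587 (working shown to 5 dp, full precision carried).
Each pᵢ ln pᵢ term: 0.20979×(-1.56165)=-0.32762, 0.05594×(-2.88340)=-0.16131, 0.27273×(-1.29928)=-0.35435, 0.16084×(-1.82735)=-0.29391, 0.0979×(-2.32379)=-0.22750, 0.07692×(-2.56495)=-0.19730, 0.12587×(-2.07247)=-0.26087.
Sum = -1.82287, so H' = 1.823.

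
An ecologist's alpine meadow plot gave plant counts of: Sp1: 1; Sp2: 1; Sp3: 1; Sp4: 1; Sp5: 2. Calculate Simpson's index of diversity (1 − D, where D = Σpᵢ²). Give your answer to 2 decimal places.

0.78

Total N = 1+1+1+1+2 = 6, so the proportions are 0.1667, 0.1667, 0.1667, 0.1667, 0.3333 (working shown to 4 dp, full precision carried).
D = 0.1667² + 0.1667² + 0.1667² + 0.1667² + 0.3333² = 0.0278 + 0.0278 + 0.0278 + 0.0278 + 0.1111 = 0.2222.
So 1 − D = 0.7778, i.e. 0.78 to 2 decimal places.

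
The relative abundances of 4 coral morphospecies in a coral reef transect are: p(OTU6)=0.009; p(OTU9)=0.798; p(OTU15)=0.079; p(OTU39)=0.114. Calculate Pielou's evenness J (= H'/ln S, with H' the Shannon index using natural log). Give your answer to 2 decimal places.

H' = −Σ pᵢ ln pᵢ = −((-0.0424) + (-0.1801) + (-0.2005) + (-0.2476)) = 0.6705 (working shown to 4 dp, full precision carried).
With S = 4 species, ln S = 1.3863, so J = 0.6705/1.3863 = 0.4837, i.e. 0.48 to 2 decimal places.

0.48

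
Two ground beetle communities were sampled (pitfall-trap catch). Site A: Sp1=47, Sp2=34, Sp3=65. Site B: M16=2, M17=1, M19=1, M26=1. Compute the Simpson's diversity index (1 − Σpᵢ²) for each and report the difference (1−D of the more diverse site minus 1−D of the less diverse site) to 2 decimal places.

0.08

Site A: N=146, proportions 0.3219, 0.2329, 0.4452, giving 1−D = 0.6439 (working shown to 4 dp, full precision carried).
Site B: N=5, proportions 0.4, 0.2, 0.2, 0.2, giving 1−D = 0.7200.
Difference = |0.6439 − 0.7200| = 0.0761, i.e. 0.08 to 2 decimal places.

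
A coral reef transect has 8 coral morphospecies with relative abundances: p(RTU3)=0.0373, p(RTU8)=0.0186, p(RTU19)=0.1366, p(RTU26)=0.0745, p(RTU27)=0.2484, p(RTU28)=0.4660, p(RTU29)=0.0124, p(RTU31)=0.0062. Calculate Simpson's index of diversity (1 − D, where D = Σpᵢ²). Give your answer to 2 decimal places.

D = 0.0373² + 0.0186² + 0.1366² + 0.0745² + 0.2484² + 0.466² + 0.0124² + 0.0062² = 0.00139 + 0.00035 + 0.01866 + 0.00555 + 0.06170 + 0.21716 + 0.00015 + 0.00004 = 0.30500 (working shown to 5 dp, full precision carried).
So 1 − D = 0.69500, i.e. 0.70 to 2 decimal places.

0.70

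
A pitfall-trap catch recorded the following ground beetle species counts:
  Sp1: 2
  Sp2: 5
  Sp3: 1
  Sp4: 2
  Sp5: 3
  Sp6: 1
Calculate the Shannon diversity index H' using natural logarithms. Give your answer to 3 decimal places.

1.631

Total N = 2+5+1+2+3+1 = 14, so the proportions are 0.14286, 0.35714, 0.07143, 0.14286, 0.21429, 0.07143 (working shown to 5 dp, full precision carried).
Each pᵢ ln pᵢ term: 0.14286×(-1.94591)=-0.27799, 0.35714×(-1.02962)=-0.36772, 0.07143×(-2.63906)=-0.18850, 0.14286×(-1.94591)=-0.27799, 0.21429×(-1.54045)=-0.33010, 0.07143×(-2.63906)=-0.18850.
Sum = -1.63080, so H' = 1.631.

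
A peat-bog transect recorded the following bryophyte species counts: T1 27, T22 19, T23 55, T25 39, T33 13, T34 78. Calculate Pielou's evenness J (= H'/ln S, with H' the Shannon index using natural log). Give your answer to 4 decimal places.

0.9080

Total N = 27+19+55+39+13+78 = 231, so the proportions are 0.116883, 0.082251, 0.238095, 0.168831, 0.056277, 0.337662 (working shown to 6 dp, full precision carried).
H' = −Σ pᵢ ln pᵢ = −((-0.250899) + (-0.205461) + (-0.341687) + (-0.300326) + (-0.161935) + (-0.366603)) = 1.626912.
With S = 6 species, ln S = 1.791759, so J = 1.626912/1.791759 = 0.907997, i.e. 0.9080 to 4 decimal places.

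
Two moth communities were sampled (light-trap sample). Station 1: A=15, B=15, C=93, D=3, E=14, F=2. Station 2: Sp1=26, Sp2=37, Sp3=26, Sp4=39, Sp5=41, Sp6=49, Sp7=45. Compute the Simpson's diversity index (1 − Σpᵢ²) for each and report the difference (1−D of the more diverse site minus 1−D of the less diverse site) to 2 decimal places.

Station 1: N=142, proportions 0.1056, 0.1056, 0.6549, 0.0211, 0.0986, 0.0141, giving 1−D = 0.5384 (working shown to 4 dp, full precision carried).
Station 2: N=263, proportions 0.0989, 0.1407, 0.0989, 0.1483, 0.1559, 0.1863, 0.1711, giving 1−D = 0.8504.
Difference = |0.5384 − 0.8504| = 0.3120, i.e. 0.31 to 2 decimal places.

0.31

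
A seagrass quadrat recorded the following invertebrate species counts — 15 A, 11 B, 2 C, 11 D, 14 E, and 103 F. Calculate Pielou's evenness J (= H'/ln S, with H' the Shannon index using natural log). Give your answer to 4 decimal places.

Total N = 15+11+2+11+14+103 = 156, so the proportions are 0.096154, 0.070513, 0.012821, 0.070513, 0.089744, 0.660256 (working shown to 6 dp, full precision carried).
H' = −Σ pᵢ ln pᵢ = −((-0.225174) + (-0.186997) + (-0.055855) + (-0.186997) + (-0.216354) + (-0.274090)) = 1.145467.
With S = 6 species, ln S = 1.791759, so J = 1.145467/1.791759 = 0.639297, i.e. 0.6393 to 4 decimal places.

0.6393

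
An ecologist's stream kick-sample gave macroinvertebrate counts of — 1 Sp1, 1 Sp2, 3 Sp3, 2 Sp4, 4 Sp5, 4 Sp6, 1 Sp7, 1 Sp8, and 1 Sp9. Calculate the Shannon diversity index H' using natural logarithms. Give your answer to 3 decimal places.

2.014

Total N = 1+1+3+2+4+4+1+1+1 = 18, so the proportions are 0.05556, 0.05556, 0.16667, 0.11111, 0.22222, 0.22222, 0.05556, 0.05556, 0.05556 (working shown to 5 dp, full precision carried).
Each pᵢ ln pᵢ term: 0.05556×(-2.89037)=-0.16058, 0.05556×(-2.89037)=-0.16058, 0.16667×(-1.79176)=-0.29863, 0.11111×(-2.19722)=-0.24414, 0.22222×(-1.50408)=-0.33424, 0.22222×(-1.50408)=-0.33424, 0.05556×(-2.89037)=-0.16058, 0.05556×(-2.89037)=-0.16058, 0.05556×(-2.89037)=-0.16058.
Sum = -2.01412, so H' = 2.014.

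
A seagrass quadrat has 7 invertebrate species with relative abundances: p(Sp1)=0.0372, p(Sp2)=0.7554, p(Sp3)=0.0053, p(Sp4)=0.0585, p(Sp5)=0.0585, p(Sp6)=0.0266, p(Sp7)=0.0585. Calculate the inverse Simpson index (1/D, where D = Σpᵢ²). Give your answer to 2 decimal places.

D = 0.0372² + 0.7554² + 0.0053² + 0.0585² + 0.0585² + 0.0266² + 0.0585² = 0.00138 + 0.57063 + 0.00003 + 0.00342 + 0.00342 + 0.00071 + 0.00342 = 0.58302 (working shown to 5 dp, full precision carried).
So 1/D = 1.7152, i.e. 1.72 to 2 decimal places.

1.72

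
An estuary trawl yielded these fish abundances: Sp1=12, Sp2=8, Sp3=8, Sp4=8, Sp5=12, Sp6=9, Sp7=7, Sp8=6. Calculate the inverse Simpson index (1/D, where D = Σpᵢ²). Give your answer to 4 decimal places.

Total N = 12+8+8+8+12+9+7+6 = 70, so the proportions are 0.17142857, 0.11428571, 0.11428571, 0.11428571, 0.17142857, 0.12857143, 0.1, 0.08571429 (working shown to 8 dp, full precision carried).
D = 0.17142857² + 0.11428571² + 0.11428571² + 0.11428571² + 0.17142857² + 0.12857143² + 0.1² + 0.08571429² = 0.02938776 + 0.01306122 + 0.01306122 + 0.01306122 + 0.02938776 + 0.01653061 + 0.01000000 + 0.00734694 = 0.13183673.
So 1/D = 7.585139, i.e. 7.5851 to 4 decimal places.

7.5851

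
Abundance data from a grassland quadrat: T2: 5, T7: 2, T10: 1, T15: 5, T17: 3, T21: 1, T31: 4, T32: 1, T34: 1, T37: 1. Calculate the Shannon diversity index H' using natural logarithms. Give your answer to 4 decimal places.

2.0813

Total N = 5+2+1+5+3+1+4+1+1+1 = 24, so the proportions are 0.208333, 0.083333, 0.041667, 0.208333, 0.125, 0.041667, 0.166667, 0.041667, 0.041667, 0.041667 (working shown to 6 dp, full precision carried).
Each pᵢ ln pᵢ term: 0.208333×(-1.568616)=-0.326795, 0.083333×(-2.484907)=-0.207076, 0.041667×(-3.178054)=-0.132419, 0.208333×(-1.568616)=-0.326795, 0.125×(-2.079442)=-0.259930, 0.041667×(-3.178054)=-0.132419, 0.166667×(-1.791759)=-0.298627, 0.041667×(-3.178054)=-0.132419, 0.041667×(-3.178054)=-0.132419, 0.041667×(-3.178054)=-0.132419.
Sum = -2.081317, so H' = 2.0813.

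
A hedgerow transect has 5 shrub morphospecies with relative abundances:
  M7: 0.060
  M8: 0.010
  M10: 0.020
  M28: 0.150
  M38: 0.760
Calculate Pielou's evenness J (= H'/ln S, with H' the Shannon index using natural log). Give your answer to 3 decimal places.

H' = −Σ pᵢ ln pᵢ = −((-0.16880) + (-0.04605) + (-0.07824) + (-0.28457) + (-0.20857)) = 0.78624 (working shown to 5 dp, full precision carried).
With S = 5 species, ln S = 1.60944, so J = 0.78624/1.60944 = 0.48852, i.e. 0.489 to 3 decimal places.

0.489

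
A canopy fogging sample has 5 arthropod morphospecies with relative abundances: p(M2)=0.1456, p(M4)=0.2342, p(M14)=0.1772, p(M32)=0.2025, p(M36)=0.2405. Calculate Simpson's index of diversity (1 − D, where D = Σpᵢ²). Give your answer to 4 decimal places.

0.7937

D = 0.1456² + 0.2342² + 0.1772² + 0.2025² + 0.2405² = 0.021199 + 0.054850 + 0.031400 + 0.041006 + 0.057840 = 0.206295 (working shown to 6 dp, full precision carried).
So 1 − D = 0.793705, i.e. 0.7937 to 4 decimal places.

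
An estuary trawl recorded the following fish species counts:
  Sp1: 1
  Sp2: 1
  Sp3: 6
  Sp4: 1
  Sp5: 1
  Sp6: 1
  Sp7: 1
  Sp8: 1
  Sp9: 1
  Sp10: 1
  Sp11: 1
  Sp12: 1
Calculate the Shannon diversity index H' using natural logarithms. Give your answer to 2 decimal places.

2.20

Total N = 1+1+6+1+1+1+1+1+1+1+1+1 = 17, so the proportions are 0.0588, 0.0588, 0.3529, 0.0588, 0.0588, 0.0588, 0.0588, 0.0588, 0.0588, 0.0588, 0.0588, 0.0588 (working shown to 4 dp, full precision carried).
Each pᵢ ln pᵢ term: 0.0588×(-2.8332)=-0.1667, 0.0588×(-2.8332)=-0.1667, 0.3529×(-1.0415)=-0.3676, 0.0588×(-2.8332)=-0.1667, 0.0588×(-2.8332)=-0.1667, 0.0588×(-2.8332)=-0.1667, 0.0588×(-2.8332)=-0.1667, 0.0588×(-2.8332)=-0.1667, 0.0588×(-2.8332)=-0.1667, 0.0588×(-2.8332)=-0.1667, 0.0588×(-2.8332)=-0.1667, 0.0588×(-2.8332)=-0.1667.
Sum = -2.2008, so H' = 2.20.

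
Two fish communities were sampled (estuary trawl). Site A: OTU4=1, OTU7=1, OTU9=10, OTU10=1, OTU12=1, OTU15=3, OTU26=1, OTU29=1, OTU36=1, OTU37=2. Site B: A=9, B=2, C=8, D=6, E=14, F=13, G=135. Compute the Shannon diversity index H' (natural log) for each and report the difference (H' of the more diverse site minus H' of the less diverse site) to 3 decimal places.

Site A: N=22, proportions 0.04545, 0.04545, 0.45455, 0.04545, 0.04545, 0.13636, 0.04545, 0.04545, 0.04545, 0.09091, giving H' = 1.83159 (working shown to 5 dp, full precision carried).
Site B: N=187, proportions 0.04813, 0.0107, 0.04278, 0.03209, 0.07487, 0.06952, 0.72193, giving H' = 1.05437.
Difference = |1.83159 − 1.05437| = 0.77722, i.e. 0.777 to 3 decimal places.

0.777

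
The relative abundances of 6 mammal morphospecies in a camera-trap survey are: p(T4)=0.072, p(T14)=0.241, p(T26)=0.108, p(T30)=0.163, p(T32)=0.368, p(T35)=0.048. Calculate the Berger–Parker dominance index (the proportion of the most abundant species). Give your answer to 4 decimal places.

The largest proportion is 0.368, i.e. d = 0.3680 to 4 decimal places.

0.3680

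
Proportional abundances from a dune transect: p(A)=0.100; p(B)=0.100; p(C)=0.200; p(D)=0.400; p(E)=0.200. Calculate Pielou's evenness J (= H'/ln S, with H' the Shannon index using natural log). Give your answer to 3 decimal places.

H' = −Σ pᵢ ln pᵢ = −((-0.23026) + (-0.23026) + (-0.32189) + (-0.36652) + (-0.32189)) = 1.47081 (working shown to 5 dp, full precision carried).
With S = 5 species, ln S = 1.60944, so J = 1.47081/1.60944 = 0.91386, i.e. 0.914 to 3 decimal places.

0.914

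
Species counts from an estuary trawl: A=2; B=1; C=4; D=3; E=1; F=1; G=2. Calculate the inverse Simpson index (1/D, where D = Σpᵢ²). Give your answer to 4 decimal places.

Total N = 2+1+4+3+1+1+2 = 14, so the proportions are 0.14285714, 0.07142857, 0.28571429, 0.21428571, 0.07142857, 0.07142857, 0.14285714 (working shown to 8 dp, full precision carried).
D = 0.14285714² + 0.07142857² + 0.28571429² + 0.21428571² + 0.07142857² + 0.07142857² + 0.14285714² = 0.02040816 + 0.00510204 + 0.08163265 + 0.04591837 + 0.00510204 + 0.00510204 + 0.02040816 = 0.18367347.
So 1/D = 5.444444, i.e. 5.4444 to 4 decimal places.

5.4444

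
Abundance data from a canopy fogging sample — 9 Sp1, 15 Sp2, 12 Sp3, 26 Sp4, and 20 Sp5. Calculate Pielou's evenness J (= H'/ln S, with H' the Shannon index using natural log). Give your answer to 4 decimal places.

Total N = 9+15+12+26+20 = 82, so the proportions are 0.109756, 0.182927, 0.146341, 0.317073, 0.243902 (working shown to 6 dp, full precision carried).
H' = −Σ pᵢ ln pᵢ = −((-0.242506) + (-0.310732) + (-0.281241) + (-0.364197) + (-0.344143)) = 1.542819.
With S = 5 species, ln S = 1.609438, so J = 1.542819/1.609438 = 0.958607, i.e. 0.9586 to 4 decimal places.

0.9586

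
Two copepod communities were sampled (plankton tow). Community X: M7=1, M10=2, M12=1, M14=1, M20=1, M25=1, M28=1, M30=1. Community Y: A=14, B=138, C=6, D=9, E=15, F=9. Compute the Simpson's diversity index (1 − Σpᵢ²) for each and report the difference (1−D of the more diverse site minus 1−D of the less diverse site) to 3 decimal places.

0.403

Community X: N=9, proportions 0.11111, 0.22222, 0.11111, 0.11111, 0.11111, 0.11111, 0.11111, 0.11111, giving 1−D = 0.86420 (working shown to 5 dp, full precision carried).
Community Y: N=191, proportions 0.0733, 0.72251, 0.03141, 0.04712, 0.07853, 0.04712, giving 1−D = 0.46101.
Difference = |0.86420 − 0.46101| = 0.40319, i.e. 0.403 to 3 decimal places.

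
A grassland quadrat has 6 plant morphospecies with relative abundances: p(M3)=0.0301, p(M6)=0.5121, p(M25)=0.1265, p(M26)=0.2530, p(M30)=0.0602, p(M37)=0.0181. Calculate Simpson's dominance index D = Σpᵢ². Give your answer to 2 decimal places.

D = 0.0301² + 0.5121² + 0.1265² + 0.253² + 0.0602² + 0.0181² = 0.0009 + 0.2622 + 0.0160 + 0.0640 + 0.0036 + 0.0003 = 0.3471 (working shown to 4 dp, full precision carried).
To 2 decimal places, D = 0.35.

0.35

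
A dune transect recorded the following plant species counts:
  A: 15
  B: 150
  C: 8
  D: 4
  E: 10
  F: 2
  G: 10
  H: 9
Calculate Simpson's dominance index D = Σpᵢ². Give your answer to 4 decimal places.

Total N = 15+150+8+4+10+2+10+9 = 208, so the proportions are 0.072115, 0.721154, 0.038462, 0.019231, 0.048077, 0.009615, 0.048077, 0.043269 (working shown to 6 dp, full precision carried).
D = 0.072115² + 0.721154² + 0.038462² + 0.019231² + 0.048077² + 0.009615² + 0.048077² + 0.043269² = 0.005201 + 0.520063 + 0.001479 + 0.000370 + 0.002311 + 0.000092 + 0.002311 + 0.001872 = 0.533700.
To 4 decimal places, D = 0.5337.

0.5337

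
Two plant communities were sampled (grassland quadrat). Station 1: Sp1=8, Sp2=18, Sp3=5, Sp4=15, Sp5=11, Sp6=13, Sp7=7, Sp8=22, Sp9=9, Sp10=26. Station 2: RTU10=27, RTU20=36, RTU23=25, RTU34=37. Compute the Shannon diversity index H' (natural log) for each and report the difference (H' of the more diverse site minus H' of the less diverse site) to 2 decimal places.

Station 1: N=134, proportions 0.0597, 0.1343, 0.0373, 0.1119, 0.0821, 0.097, 0.0522, 0.1642, 0.0672, 0.194, giving H' = 2.1877 (working shown to 4 dp, full precision carried).
Station 2: N=125, proportions 0.216, 0.288, 0.2, 0.296, giving H' = 1.3718.
Difference = |2.1877 − 1.3718| = 0.8159, i.e. 0.82 to 2 decimal places.

0.82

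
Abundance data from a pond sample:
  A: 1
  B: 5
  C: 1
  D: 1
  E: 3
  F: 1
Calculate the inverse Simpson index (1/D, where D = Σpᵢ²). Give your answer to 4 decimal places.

Total N = 1+5+1+1+3+1 = 12, so the proportions are 0.08333333, 0.41666667, 0.08333333, 0.08333333, 0.25, 0.08333333 (working shown to 8 dp, full precision carried).
D = 0.08333333² + 0.41666667² + 0.08333333² + 0.08333333² + 0.25² + 0.08333333² = 0.00694444 + 0.17361111 + 0.00694444 + 0.00694444 + 0.06250000 + 0.00694444 = 0.26388889.
So 1/D = 3.789474, i.e. 3.7895 to 4 decimal places.

3.7895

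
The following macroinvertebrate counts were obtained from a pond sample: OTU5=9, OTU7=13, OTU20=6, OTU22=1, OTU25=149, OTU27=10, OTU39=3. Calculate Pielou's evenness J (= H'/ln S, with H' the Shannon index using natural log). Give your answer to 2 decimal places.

0.45

Total N = 9+13+6+1+149+10+3 = 191, so the proportions are 0.0471, 0.0681, 0.0314, 0.0052, 0.7801, 0.0524, 0.0157 (working shown to 4 dp, full precision carried).
H' = −Σ pᵢ ln pᵢ = −((-0.1440) + (-0.1829) + (-0.1087) + (-0.0275) + (-0.1937) + (-0.1544) + (-0.0652)) = 0.8765.
With S = 7 species, ln S = 1.9459, so J = 0.8765/1.9459 = 0.4504, i.e. 0.45 to 2 decimal places.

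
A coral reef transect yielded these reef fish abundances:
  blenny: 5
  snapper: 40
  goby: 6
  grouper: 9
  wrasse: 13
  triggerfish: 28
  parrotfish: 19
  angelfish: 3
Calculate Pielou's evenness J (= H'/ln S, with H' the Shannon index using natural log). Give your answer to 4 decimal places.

Total N = 5+40+6+9+13+28+19+3 = 123, so the proportions are 0.04065, 0.325203, 0.04878, 0.073171, 0.105691, 0.227642, 0.154472, 0.02439 (working shown to 6 dp, full precision carried).
H' = −Σ pᵢ ln pᵢ = −((-0.130193) + (-0.365302) + (-0.147338) + (-0.191339) + (-0.237513) + (-0.336906) + (-0.288514) + (-0.090575)) = 1.787679.
With S = 8 species, ln S = 2.079442, so J = 1.787679/2.079442 = 0.859692, i.e. 0.8597 to 4 decimal places.

0.8597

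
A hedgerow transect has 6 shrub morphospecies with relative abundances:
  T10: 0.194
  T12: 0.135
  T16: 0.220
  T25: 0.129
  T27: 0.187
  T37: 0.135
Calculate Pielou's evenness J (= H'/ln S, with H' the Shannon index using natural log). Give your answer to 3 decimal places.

0.988

H' = −Σ pᵢ ln pᵢ = −((-0.31814) + (-0.27033) + (-0.33311) + (-0.26418) + (-0.31353) + (-0.27033)) = 1.76964 (working shown to 5 dp, full precision carried).
With S = 6 species, ln S = 1.79176, so J = 1.76964/1.79176 = 0.98765, i.e. 0.988 to 3 decimal places.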